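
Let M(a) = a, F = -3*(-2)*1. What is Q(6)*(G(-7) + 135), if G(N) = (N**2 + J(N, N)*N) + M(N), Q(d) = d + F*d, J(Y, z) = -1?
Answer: 7728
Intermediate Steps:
F = 6 (F = 6*1 = 6)
Q(d) = 7*d (Q(d) = d + 6*d = 7*d)
G(N) = N**2 (G(N) = (N**2 - N) + N = N**2)
Q(6)*(G(-7) + 135) = (7*6)*((-7)**2 + 135) = 42*(49 + 135) = 42*184 = 7728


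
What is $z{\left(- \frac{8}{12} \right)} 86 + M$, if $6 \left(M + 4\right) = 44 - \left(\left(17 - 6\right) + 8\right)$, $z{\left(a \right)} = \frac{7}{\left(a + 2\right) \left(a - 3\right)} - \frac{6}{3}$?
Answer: $- \frac{9734}{33} \approx -294.97$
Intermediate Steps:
$z{\left(a \right)} = -2 + \frac{7}{\left(-3 + a\right) \left(2 + a\right)}$ ($z{\left(a \right)} = \frac{7}{\left(2 + a\right) \left(-3 + a\right)} - 2 = \frac{7}{\left(-3 + a\right) \left(2 + a\right)} - 2 = -2 + \frac{7}{\left(-3 + a\right) \left(2 + a\right)}$)
$M = \frac{1}{6}$ ($M = -4 + \frac{44 - \left(\left(17 - 6\right) + 8\right)}{6} = -4 + \frac{44 - \left(11 + 8\right)}{6} = -4 + \frac{44 - 19}{6} = -4 + \frac{1}{6} \cdot 25 = -4 + \frac{25}{6} = \frac{1}{6} \approx 0.16667$)
$z{\left(- \frac{8}{12} \right)} 86 + M = \frac{-19 - 2 \left(- \frac{8}{12}\right) + 2 \left(- \frac{8}{12}\right)^{2}}{6 - \frac{8}{12} - \left(- \frac{8}{12}\right)^{2}} \cdot 86 + \frac{1}{6} = \frac{-19 - 2 \left(\left(-8\right) \frac{1}{12}\right) + 2 \left(\left(-8\right) \frac{1}{12}\right)^{2}}{6 - \frac{2}{3} - \left(\left(-8\right) \frac{1}{12}\right)^{2}} \cdot 86 + \frac{1}{6} = \frac{-19 - - \frac{4}{3} + 2 \left(- \frac{2}{3}\right)^{2}}{6 - \frac{2}{3} - \left(- \frac{2}{3}\right)^{2}} \cdot 86 + \frac{1}{6} = \frac{-19 + \frac{4}{3} + 2 \cdot \frac{4}{9}}{6 - \frac{2}{3} - \frac{4}{9}} \cdot 86 + \frac{1}{6} = \frac{-19 + \frac{4}{3} + \frac{8}{9}}{6 - \frac{2}{3} - \frac{4}{9}} \cdot 86 + \frac{1}{6} = \frac{1}{\frac{44}{9}} \left(- \frac{151}{9}\right) 86 + \frac{1}{6} = \frac{9}{44} \left(- \frac{151}{9}\right) 86 + \frac{1}{6} = \left(- \frac{151}{44}\right) 86 + \frac{1}{6} = - \frac{6493}{22} + \frac{1}{6} = - \frac{9734}{33}$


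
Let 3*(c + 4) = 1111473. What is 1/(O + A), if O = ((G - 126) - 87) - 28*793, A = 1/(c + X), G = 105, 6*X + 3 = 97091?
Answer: -1160005/25882031557 ≈ -4.4819e-5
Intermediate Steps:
X = 48544/3 (X = -½ + (⅙)*97091 = -½ + 97091/6 = 48544/3 ≈ 16181.)
c = 370487 (c = -4 + (⅓)*1111473 = -4 + 370491 = 370487)
A = 3/1160005 (A = 1/(370487 + 48544/3) = 1/(1160005/3) = 3/1160005 ≈ 2.5862e-6)
O = -22312 (O = ((105 - 126) - 87) - 28*793 = (-21 - 87) - 22204 = -108 - 22204 = -22312)
1/(O + A) = 1/(-22312 + 3/1160005) = 1/(-25882031557/1160005) = -1160005/25882031557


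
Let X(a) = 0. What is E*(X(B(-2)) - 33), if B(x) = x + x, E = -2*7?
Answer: 462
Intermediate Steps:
E = -14
B(x) = 2*x
E*(X(B(-2)) - 33) = -14*(0 - 33) = -14*(-33) = 462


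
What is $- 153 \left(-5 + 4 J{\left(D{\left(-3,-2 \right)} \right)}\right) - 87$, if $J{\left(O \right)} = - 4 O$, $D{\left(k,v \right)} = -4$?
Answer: $-9114$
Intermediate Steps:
$- 153 \left(-5 + 4 J{\left(D{\left(-3,-2 \right)} \right)}\right) - 87 = - 153 \left(-5 + 4 \left(\left(-4\right) \left(-4\right)\right)\right) - 87 = - 153 \left(-5 + 4 \cdot 16\right) - 87 = - 153 \left(-5 + 64\right) - 87 = \left(-153\right) 59 - 87 = -9027 - 87 = -9114$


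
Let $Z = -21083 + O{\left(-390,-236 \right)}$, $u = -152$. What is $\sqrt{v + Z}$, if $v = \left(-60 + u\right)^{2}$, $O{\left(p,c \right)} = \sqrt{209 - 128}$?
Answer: $\sqrt{23870} \approx 154.5$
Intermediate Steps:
$O{\left(p,c \right)} = 9$ ($O{\left(p,c \right)} = \sqrt{81} = 9$)
$Z = -21074$ ($Z = -21083 + 9 = -21074$)
$v = 44944$ ($v = \left(-60 - 152\right)^{2} = \left(-212\right)^{2} = 44944$)
$\sqrt{v + Z} = \sqrt{44944 - 21074} = \sqrt{23870}$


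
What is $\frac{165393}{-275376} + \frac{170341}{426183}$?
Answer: $- \frac{7859953901}{39120189936} \approx -0.20092$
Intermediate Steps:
$\frac{165393}{-275376} + \frac{170341}{426183} = 165393 \left(- \frac{1}{275376}\right) + 170341 \cdot \frac{1}{426183} = - \frac{55131}{91792} + \frac{170341}{426183} = - \frac{7859953901}{39120189936}$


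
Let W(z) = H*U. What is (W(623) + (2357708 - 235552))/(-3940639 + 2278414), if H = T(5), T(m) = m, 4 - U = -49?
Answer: -2122421/1662225 ≈ -1.2769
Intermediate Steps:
U = 53 (U = 4 - 1*(-49) = 4 + 49 = 53)
H = 5
W(z) = 265 (W(z) = 5*53 = 265)
(W(623) + (2357708 - 235552))/(-3940639 + 2278414) = (265 + (2357708 - 235552))/(-3940639 + 2278414) = (265 + 2122156)/(-1662225) = 2122421*(-1/1662225) = -2122421/1662225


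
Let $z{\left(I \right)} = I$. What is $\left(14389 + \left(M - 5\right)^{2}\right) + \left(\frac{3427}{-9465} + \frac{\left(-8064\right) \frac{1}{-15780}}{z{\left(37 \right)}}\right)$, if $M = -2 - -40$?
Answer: $\frac{1425552320329}{92103915} \approx 15478.0$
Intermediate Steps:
$M = 38$ ($M = -2 + 40 = 38$)
$\left(14389 + \left(M - 5\right)^{2}\right) + \left(\frac{3427}{-9465} + \frac{\left(-8064\right) \frac{1}{-15780}}{z{\left(37 \right)}}\right) = \left(14389 + \left(38 - 5\right)^{2}\right) + \left(\frac{3427}{-9465} + \frac{\left(-8064\right) \frac{1}{-15780}}{37}\right) = \left(14389 + 33^{2}\right) + \left(3427 \left(- \frac{1}{9465}\right) + \left(-8064\right) \left(- \frac{1}{15780}\right) \frac{1}{37}\right) = \left(14389 + 1089\right) + \left(- \frac{3427}{9465} + \frac{672}{1315} \cdot \frac{1}{37}\right) = 15478 + \left(- \frac{3427}{9465} + \frac{672}{48655}\right) = 15478 - \frac{32076041}{92103915} = \frac{1425552320329}{92103915}$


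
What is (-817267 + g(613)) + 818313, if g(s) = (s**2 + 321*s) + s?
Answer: 574201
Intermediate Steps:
g(s) = s**2 + 322*s
(-817267 + g(613)) + 818313 = (-817267 + 613*(322 + 613)) + 818313 = (-817267 + 613*935) + 818313 = (-817267 + 573155) + 818313 = -244112 + 818313 = 574201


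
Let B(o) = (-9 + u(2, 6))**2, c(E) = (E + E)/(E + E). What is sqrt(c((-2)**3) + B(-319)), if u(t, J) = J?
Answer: sqrt(10) ≈ 3.1623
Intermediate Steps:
c(E) = 1 (c(E) = (2*E)/((2*E)) = (2*E)*(1/(2*E)) = 1)
B(o) = 9 (B(o) = (-9 + 6)**2 = (-3)**2 = 9)
sqrt(c((-2)**3) + B(-319)) = sqrt(1 + 9) = sqrt(10)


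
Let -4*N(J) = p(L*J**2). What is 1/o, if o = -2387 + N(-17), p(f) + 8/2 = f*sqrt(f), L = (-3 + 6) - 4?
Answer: -38176/115225505 - 19652*I/115225505 ≈ -0.00033132 - 0.00017055*I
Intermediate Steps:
L = -1 (L = 3 - 4 = -1)
p(f) = -4 + f**(3/2) (p(f) = -4 + f*sqrt(f) = -4 + f**(3/2))
N(J) = 1 - (-J**2)**(3/2)/4 (N(J) = -(-4 + (-J**2)**(3/2))/4 = 1 - (-J**2)**(3/2)/4)
o = -2386 + 4913*I/4 (o = -2387 + (1 - (-4913*I)/4) = -2387 + (1 - (-4913)*I/4) = -2387 + (1 + 4913*I/4) = -2386 + 4913*I/4 ≈ -2386.0 + 1228.3*I)
1/o = 1/(-2386 + 4913*I/4) = 16*(-2386 - 4913*I/4)/115225505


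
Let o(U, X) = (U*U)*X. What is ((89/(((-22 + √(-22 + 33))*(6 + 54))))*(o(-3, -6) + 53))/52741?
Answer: 89/68035890 + 89*√11/1496789580 ≈ 1.5053e-6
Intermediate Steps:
o(U, X) = X*U² (o(U, X) = U²*X = X*U²)
((89/(((-22 + √(-22 + 33))*(6 + 54))))*(o(-3, -6) + 53))/52741 = ((89/(((-22 + √(-22 + 33))*(6 + 54))))*(-6*(-3)² + 53))/52741 = ((89/(((-22 + √11)*60)))*(-6*9 + 53))*(1/52741) = ((89/(-1320 + 60*√11))*(-54 + 53))*(1/52741) = ((89/(-1320 + 60*√11))*(-1))*(1/52741) = -89/(-1320 + 60*√11)*(1/52741) = -89/(52741*(-1320 + 60*√11))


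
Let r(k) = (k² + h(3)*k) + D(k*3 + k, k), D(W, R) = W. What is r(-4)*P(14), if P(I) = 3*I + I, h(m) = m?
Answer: -672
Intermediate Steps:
r(k) = k² + 7*k (r(k) = (k² + 3*k) + (k*3 + k) = (k² + 3*k) + (3*k + k) = (k² + 3*k) + 4*k = k² + 7*k)
P(I) = 4*I
r(-4)*P(14) = (-4*(7 - 4))*(4*14) = -4*3*56 = -12*56 = -672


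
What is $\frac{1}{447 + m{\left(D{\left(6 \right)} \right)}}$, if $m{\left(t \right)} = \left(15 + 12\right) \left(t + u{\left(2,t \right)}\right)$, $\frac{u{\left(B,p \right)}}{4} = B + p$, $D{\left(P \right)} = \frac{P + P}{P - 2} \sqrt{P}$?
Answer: $- \frac{221}{181527} + \frac{45 \sqrt{6}}{60509} \approx 0.00060421$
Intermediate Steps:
$D{\left(P \right)} = \frac{2 P^{\frac{3}{2}}}{-2 + P}$ ($D{\left(P \right)} = \frac{2 P}{-2 + P} \sqrt{P} = \frac{2 P^{\frac{3}{2}}}{-2 + P}$)
$u{\left(B,p \right)} = 4 B + 4 p$ ($u{\left(B,p \right)} = 4 \left(B + p\right) = 4 B + 4 p$)
$m{\left(t \right)} = 216 + 135 t$ ($m{\left(t \right)} = \left(15 + 12\right) \left(t + \left(4 \cdot 2 + 4 t\right)\right) = 27 \left(t + \left(8 + 4 t\right)\right) = 27 \left(8 + 5 t\right) = 216 + 135 t$)
$\frac{1}{447 + m{\left(D{\left(6 \right)} \right)}} = \frac{1}{447 + \left(216 + 135 \frac{2 \cdot 6^{\frac{3}{2}}}{-2 + 6}\right)} = \frac{1}{447 + \left(216 + 135 \frac{2 \cdot 6 \sqrt{6}}{4}\right)} = \frac{1}{447 + \left(216 + 135 \cdot 2 \cdot 6 \sqrt{6} \cdot \frac{1}{4}\right)} = \frac{1}{447 + \left(216 + 135 \cdot 3 \sqrt{6}\right)} = \frac{1}{447 + \left(216 + 405 \sqrt{6}\right)} = \frac{1}{663 + 405 \sqrt{6}}$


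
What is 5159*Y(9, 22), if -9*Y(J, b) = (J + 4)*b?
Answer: -1475474/9 ≈ -1.6394e+5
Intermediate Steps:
Y(J, b) = -b*(4 + J)/9 (Y(J, b) = -(J + 4)*b/9 = -(4 + J)*b/9 = -b*(4 + J)/9)
5159*Y(9, 22) = 5159*(-1/9*22*(4 + 9)) = 5159*(-1/9*22*13) = 5159*(-286/9) = -1475474/9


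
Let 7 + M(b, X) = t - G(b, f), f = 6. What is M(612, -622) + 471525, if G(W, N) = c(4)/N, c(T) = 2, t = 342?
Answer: 1415579/3 ≈ 4.7186e+5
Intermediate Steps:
G(W, N) = 2/N
M(b, X) = 1004/3 (M(b, X) = -7 + (342 - 2/6) = -7 + (342 - 1*⅓) = -7 + (342 - ⅓) = -7 + 1025/3 = 1004/3)
M(612, -622) + 471525 = 1004/3 + 471525 = 1415579/3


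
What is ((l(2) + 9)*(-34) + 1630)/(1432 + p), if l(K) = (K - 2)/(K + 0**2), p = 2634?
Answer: 662/2033 ≈ 0.32563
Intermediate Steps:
l(K) = (-2 + K)/K (l(K) = (-2 + K)/(K + 0) = (-2 + K)/K)
((l(2) + 9)*(-34) + 1630)/(1432 + p) = (((-2 + 2)/2 + 9)*(-34) + 1630)/(1432 + 2634) = (((1/2)*0 + 9)*(-34) + 1630)/4066 = ((0 + 9)*(-34) + 1630)*(1/4066) = (9*(-34) + 1630)*(1/4066) = (-306 + 1630)*(1/4066) = 1324*(1/4066) = 662/2033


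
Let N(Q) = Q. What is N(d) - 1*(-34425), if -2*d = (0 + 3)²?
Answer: 68841/2 ≈ 34421.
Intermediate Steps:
d = -9/2 (d = -(0 + 3)²/2 = -½*3² = -½*9 = -9/2 ≈ -4.5000)
N(d) - 1*(-34425) = -9/2 - 1*(-34425) = -9/2 + 34425 = 68841/2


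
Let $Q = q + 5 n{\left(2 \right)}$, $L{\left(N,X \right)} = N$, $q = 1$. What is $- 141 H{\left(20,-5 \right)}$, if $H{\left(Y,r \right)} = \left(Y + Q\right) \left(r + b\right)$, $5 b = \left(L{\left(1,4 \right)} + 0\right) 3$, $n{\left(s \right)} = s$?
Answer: $\frac{96162}{5} \approx 19232.0$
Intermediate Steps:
$b = \frac{3}{5}$ ($b = \frac{\left(1 + 0\right) 3}{5} = \frac{1 \cdot 3}{5} = \frac{1}{5} \cdot 3 = \frac{3}{5} \approx 0.6$)
$Q = 11$ ($Q = 1 + 5 \cdot 2 = 1 + 10 = 11$)
$H{\left(Y,r \right)} = \left(11 + Y\right) \left(\frac{3}{5} + r\right)$ ($H{\left(Y,r \right)} = \left(Y + 11\right) \left(r + \frac{3}{5}\right) = \left(11 + Y\right) \left(\frac{3}{5} + r\right)$)
$- 141 H{\left(20,-5 \right)} = - 141 \left(\frac{33}{5} + 11 \left(-5\right) + \frac{3}{5} \cdot 20 + 20 \left(-5\right)\right) = - 141 \left(\frac{33}{5} - 55 + 12 - 100\right) = \left(-141\right) \left(- \frac{682}{5}\right) = \frac{96162}{5}$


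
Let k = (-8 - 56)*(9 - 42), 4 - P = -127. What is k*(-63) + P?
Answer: -132925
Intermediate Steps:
P = 131 (P = 4 - 1*(-127) = 4 + 127 = 131)
k = 2112 (k = -64*(-33) = 2112)
k*(-63) + P = 2112*(-63) + 131 = -133056 + 131 = -132925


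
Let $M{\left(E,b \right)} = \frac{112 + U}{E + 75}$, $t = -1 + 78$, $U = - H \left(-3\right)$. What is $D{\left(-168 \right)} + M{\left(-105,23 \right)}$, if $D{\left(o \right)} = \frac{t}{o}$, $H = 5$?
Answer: $- \frac{563}{120} \approx -4.6917$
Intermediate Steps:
$U = 15$ ($U = \left(-1\right) 5 \left(-3\right) = \left(-5\right) \left(-3\right) = 15$)
$t = 77$
$D{\left(o \right)} = \frac{77}{o}$
$M{\left(E,b \right)} = \frac{127}{75 + E}$ ($M{\left(E,b \right)} = \frac{112 + 15}{E + 75} = \frac{127}{75 + E}$)
$D{\left(-168 \right)} + M{\left(-105,23 \right)} = \frac{77}{-168} + \frac{127}{75 - 105} = 77 \left(- \frac{1}{168}\right) + \frac{127}{-30} = - \frac{11}{24} + 127 \left(- \frac{1}{30}\right) = - \frac{11}{24} - \frac{127}{30} = - \frac{563}{120}$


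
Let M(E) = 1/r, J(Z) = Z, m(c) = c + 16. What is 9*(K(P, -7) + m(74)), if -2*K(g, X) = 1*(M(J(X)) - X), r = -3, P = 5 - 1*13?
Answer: 780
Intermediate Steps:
m(c) = 16 + c
P = -8 (P = 5 - 13 = -8)
M(E) = -1/3 (M(E) = 1/(-3) = -1/3)
K(g, X) = 1/6 + X/2 (K(g, X) = -(-1/3 - X)/2 = 1/6 + X/2)
9*(K(P, -7) + m(74)) = 9*((1/6 + (1/2)*(-7)) + (16 + 74)) = 9*((1/6 - 7/2) + 90) = 9*(-10/3 + 90) = 9*(260/3) = 780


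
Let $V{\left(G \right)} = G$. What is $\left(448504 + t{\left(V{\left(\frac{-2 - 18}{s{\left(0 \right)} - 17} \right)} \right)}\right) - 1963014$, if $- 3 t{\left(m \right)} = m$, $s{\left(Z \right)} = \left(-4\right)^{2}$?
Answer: $- \frac{4543550}{3} \approx -1.5145 \cdot 10^{6}$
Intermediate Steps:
$s{\left(Z \right)} = 16$
$t{\left(m \right)} = - \frac{m}{3}$
$\left(448504 + t{\left(V{\left(\frac{-2 - 18}{s{\left(0 \right)} - 17} \right)} \right)}\right) - 1963014 = \left(448504 - \frac{\left(-2 - 18\right) \frac{1}{16 - 17}}{3}\right) - 1963014 = \left(448504 - \frac{\left(-20\right) \frac{1}{-1}}{3}\right) - 1963014 = \left(448504 - \frac{\left(-20\right) \left(-1\right)}{3}\right) - 1963014 = \left(448504 - \frac{20}{3}\right) - 1963014 = \frac{1345492}{3} - 1963014 = - \frac{4543550}{3}$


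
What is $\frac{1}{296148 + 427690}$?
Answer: $\frac{1}{723838} \approx 1.3815 \cdot 10^{-6}$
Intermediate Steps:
$\frac{1}{296148 + 427690} = \frac{1}{723838}$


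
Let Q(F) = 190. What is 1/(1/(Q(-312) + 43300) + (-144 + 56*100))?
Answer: 43490/237281441 ≈ 0.00018328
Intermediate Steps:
1/(1/(Q(-312) + 43300) + (-144 + 56*100)) = 1/(1/(190 + 43300) + (-144 + 56*100)) = 1/(1/43490 + (-144 + 5600)) = 1/(1/43490 + 5456) = 1/(237281441/43490) = 43490/237281441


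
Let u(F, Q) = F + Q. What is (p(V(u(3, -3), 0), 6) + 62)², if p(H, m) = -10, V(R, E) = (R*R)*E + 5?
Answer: 2704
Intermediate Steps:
V(R, E) = 5 + E*R² (V(R, E) = R²*E + 5 = E*R² + 5 = 5 + E*R²)
(p(V(u(3, -3), 0), 6) + 62)² = (-10 + 62)² = 52² = 2704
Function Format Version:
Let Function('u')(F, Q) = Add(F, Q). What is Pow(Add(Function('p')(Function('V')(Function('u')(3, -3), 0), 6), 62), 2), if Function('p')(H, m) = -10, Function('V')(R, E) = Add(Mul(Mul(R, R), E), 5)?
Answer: 2704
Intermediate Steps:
Function('V')(R, E) = Add(5, Mul(E, Pow(R, 2))) (Function('V')(R, E) = Add(Mul(Pow(R, 2), E), 5) = Add(Mul(E, Pow(R, 2)), 5) = Add(5, Mul(E, Pow(R, 2))))
Pow(Add(Function('p')(Function('V')(Function('u')(3, -3), 0), 6), 62), 2) = Pow(Add(-10, 62), 2) = Pow(52, 2) = 2704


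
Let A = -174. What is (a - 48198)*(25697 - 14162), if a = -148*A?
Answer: -258914610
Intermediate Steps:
a = 25752 (a = -148*(-174) = 25752)
(a - 48198)*(25697 - 14162) = (25752 - 48198)*(25697 - 14162) = -22446*11535 = -258914610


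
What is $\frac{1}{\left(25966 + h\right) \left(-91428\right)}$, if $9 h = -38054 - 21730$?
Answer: $- \frac{1}{1766693720} \approx -5.6603 \cdot 10^{-10}$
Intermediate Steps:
$h = - \frac{19928}{3}$ ($h = \frac{-38054 - 21730}{9} = \frac{1}{9} \left(-59784\right) = - \frac{19928}{3} \approx -6642.7$)
$\frac{1}{\left(25966 + h\right) \left(-91428\right)} = \frac{1}{\left(25966 - \frac{19928}{3}\right) \left(-91428\right)} = \frac{1}{\frac{57970}{3}} \left(- \frac{1}{91428}\right) = \frac{3}{57970} \left(- \frac{1}{91428}\right) = - \frac{1}{1766693720}$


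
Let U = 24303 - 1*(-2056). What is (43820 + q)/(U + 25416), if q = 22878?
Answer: 66698/51775 ≈ 1.2882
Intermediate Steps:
U = 26359 (U = 24303 + 2056 = 26359)
(43820 + q)/(U + 25416) = (43820 + 22878)/(26359 + 25416) = 66698/51775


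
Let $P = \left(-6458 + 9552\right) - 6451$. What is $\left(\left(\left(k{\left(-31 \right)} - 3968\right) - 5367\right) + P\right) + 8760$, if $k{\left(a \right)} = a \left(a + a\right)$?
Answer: $-2010$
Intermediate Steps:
$k{\left(a \right)} = 2 a^{2}$ ($k{\left(a \right)} = a 2 a = 2 a^{2}$)
$P = -3357$ ($P = 3094 - 6451 = -3357$)
$\left(\left(\left(k{\left(-31 \right)} - 3968\right) - 5367\right) + P\right) + 8760 = \left(\left(\left(2 \left(-31\right)^{2} - 3968\right) - 5367\right) - 3357\right) + 8760 = \left(\left(\left(2 \cdot 961 - 3968\right) - 5367\right) - 3357\right) + 8760 = \left(\left(\left(1922 - 3968\right) - 5367\right) - 3357\right) + 8760 = \left(\left(-2046 - 5367\right) - 3357\right) + 8760 = \left(-7413 - 3357\right) + 8760 = -10770 + 8760 = -2010$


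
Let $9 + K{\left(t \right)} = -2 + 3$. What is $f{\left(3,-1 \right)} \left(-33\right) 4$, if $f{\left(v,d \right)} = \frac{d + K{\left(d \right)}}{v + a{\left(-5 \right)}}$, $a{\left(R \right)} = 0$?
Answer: $396$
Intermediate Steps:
$K{\left(t \right)} = -8$ ($K{\left(t \right)} = -9 + \left(-2 + 3\right) = -9 + 1 = -8$)
$f{\left(v,d \right)} = \frac{-8 + d}{v}$ ($f{\left(v,d \right)} = \frac{d - 8}{v + 0} = \frac{-8 + d}{v}$)
$f{\left(3,-1 \right)} \left(-33\right) 4 = \frac{-8 - 1}{3} \left(-33\right) 4 = \frac{1}{3} \left(-9\right) \left(-33\right) 4 = \left(-3\right) \left(-33\right) 4 = 99 \cdot 4 = 396$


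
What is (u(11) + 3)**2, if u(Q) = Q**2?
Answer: 15376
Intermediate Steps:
(u(11) + 3)**2 = (11**2 + 3)**2 = (121 + 3)**2 = 124**2 = 15376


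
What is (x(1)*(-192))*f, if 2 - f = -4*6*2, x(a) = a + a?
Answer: -19200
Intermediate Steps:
x(a) = 2*a
f = 50 (f = 2 - (-4*6)*2 = 2 - (-24)*2 = 2 - 1*(-48) = 2 + 48 = 50)
(x(1)*(-192))*f = ((2*1)*(-192))*50 = (2*(-192))*50 = -384*50 = -19200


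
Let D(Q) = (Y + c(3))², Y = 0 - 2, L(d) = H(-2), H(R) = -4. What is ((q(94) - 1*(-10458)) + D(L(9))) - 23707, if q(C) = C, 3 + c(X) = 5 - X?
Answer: -13146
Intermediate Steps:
L(d) = -4
Y = -2
c(X) = 2 - X (c(X) = -3 + (5 - X) = 2 - X)
D(Q) = 9 (D(Q) = (-2 + (2 - 1*3))² = (-2 + (2 - 3))² = (-2 - 1)² = (-3)² = 9)
((q(94) - 1*(-10458)) + D(L(9))) - 23707 = ((94 - 1*(-10458)) + 9) - 23707 = ((94 + 10458) + 9) - 23707 = (10552 + 9) - 23707 = 10561 - 23707 = -13146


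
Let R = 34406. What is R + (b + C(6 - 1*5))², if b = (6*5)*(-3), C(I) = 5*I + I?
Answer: 41462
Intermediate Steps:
C(I) = 6*I
b = -90 (b = 30*(-3) = -90)
R + (b + C(6 - 1*5))² = 34406 + (-90 + 6*(6 - 1*5))² = 34406 + (-90 + 6*(6 - 5))² = 34406 + (-90 + 6*1)² = 34406 + (-90 + 6)² = 34406 + (-84)² = 34406 + 7056 = 41462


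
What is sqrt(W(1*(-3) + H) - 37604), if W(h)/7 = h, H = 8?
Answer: I*sqrt(37569) ≈ 193.83*I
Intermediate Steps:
W(h) = 7*h
sqrt(W(1*(-3) + H) - 37604) = sqrt(7*(1*(-3) + 8) - 37604) = sqrt(7*(-3 + 8) - 37604) = sqrt(7*5 - 37604) = sqrt(35 - 37604) = sqrt(-37569) = I*sqrt(37569)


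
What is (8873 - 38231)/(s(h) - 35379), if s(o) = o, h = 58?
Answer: 29358/35321 ≈ 0.83118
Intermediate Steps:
(8873 - 38231)/(s(h) - 35379) = (8873 - 38231)/(58 - 35379) = -29358/(-35321) = -29358*(-1/35321) = 29358/35321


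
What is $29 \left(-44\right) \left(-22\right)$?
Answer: $28072$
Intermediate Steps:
$29 \left(-44\right) \left(-22\right) = \left(-1276\right) \left(-22\right) = 28072$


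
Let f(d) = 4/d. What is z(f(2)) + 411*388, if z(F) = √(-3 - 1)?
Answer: 159468 + 2*I ≈ 1.5947e+5 + 2.0*I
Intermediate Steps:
z(F) = 2*I (z(F) = √(-4) = 2*I)
z(f(2)) + 411*388 = 2*I + 411*388 = 2*I + 159468 = 159468 + 2*I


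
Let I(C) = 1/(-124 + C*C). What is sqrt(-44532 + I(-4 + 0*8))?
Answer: I*sqrt(14428371)/18 ≈ 211.03*I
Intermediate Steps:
I(C) = 1/(-124 + C**2)
sqrt(-44532 + I(-4 + 0*8)) = sqrt(-44532 + 1/(-124 + (-4 + 0*8)**2)) = sqrt(-44532 + 1/(-124 + (-4 + 0)**2)) = sqrt(-44532 + 1/(-124 + (-4)**2)) = sqrt(-44532 + 1/(-124 + 16)) = sqrt(-44532 + 1/(-108)) = sqrt(-44532 - 1/108) = sqrt(-4809457/108) = I*sqrt(14428371)/18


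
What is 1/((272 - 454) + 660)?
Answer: 1/478 ≈ 0.0020920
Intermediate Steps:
1/((272 - 454) + 660) = 1/(-182 + 660) = 1/478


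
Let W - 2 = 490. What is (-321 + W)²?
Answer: 29241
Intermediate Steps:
W = 492 (W = 2 + 490 = 492)
(-321 + W)² = (-321 + 492)² = 171² = 29241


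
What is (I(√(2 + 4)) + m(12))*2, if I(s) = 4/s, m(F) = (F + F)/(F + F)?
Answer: 2 + 4*√6/3 ≈ 5.2660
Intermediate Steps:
m(F) = 1 (m(F) = (2*F)/((2*F)) = (2*F)*(1/(2*F)) = 1)
(I(√(2 + 4)) + m(12))*2 = (4/(√(2 + 4)) + 1)*2 = (4/(√6) + 1)*2 = (4*(√6/6) + 1)*2 = (2*√6/3 + 1)*2 = (1 + 2*√6/3)*2 = 2 + 4*√6/3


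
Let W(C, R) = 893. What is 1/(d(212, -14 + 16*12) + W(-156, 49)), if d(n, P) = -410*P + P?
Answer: -1/71909 ≈ -1.3906e-5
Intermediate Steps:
d(n, P) = -409*P
1/(d(212, -14 + 16*12) + W(-156, 49)) = 1/(-409*(-14 + 16*12) + 893) = 1/(-409*(-14 + 192) + 893) = 1/(-409*178 + 893) = 1/(-72802 + 893) = 1/(-71909) = -1/71909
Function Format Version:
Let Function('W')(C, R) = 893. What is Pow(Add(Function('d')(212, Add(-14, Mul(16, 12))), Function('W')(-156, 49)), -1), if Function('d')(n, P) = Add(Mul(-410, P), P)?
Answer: Rational(-1, 71909) ≈ -1.3906e-5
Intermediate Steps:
Function('d')(n, P) = Mul(-409, P)
Pow(Add(Function('d')(212, Add(-14, Mul(16, 12))), Function('W')(-156, 49)), -1) = Pow(Add(Mul(-409, Add(-14, Mul(16, 12))), 893), -1) = Pow(Add(Mul(-409, Add(-14, 192)), 893), -1) = Pow(Add(Mul(-409, 178), 893), -1) = Pow(Add(-72802, 893), -1) = Pow(-71909, -1) = Rational(-1, 71909)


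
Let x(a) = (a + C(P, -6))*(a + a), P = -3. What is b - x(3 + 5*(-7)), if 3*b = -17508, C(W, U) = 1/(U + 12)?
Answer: -23620/3 ≈ -7873.3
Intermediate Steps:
C(W, U) = 1/(12 + U)
x(a) = 2*a*(⅙ + a) (x(a) = (a + 1/(12 - 6))*(a + a) = (a + 1/6)*(2*a) = (a + ⅙)*(2*a) = (⅙ + a)*(2*a) = 2*a*(⅙ + a))
b = -5836 (b = (⅓)*(-17508) = -5836)
b - x(3 + 5*(-7)) = -5836 - (3 + 5*(-7))*(1 + 6*(3 + 5*(-7)))/3 = -5836 - (3 - 35)*(1 + 6*(3 - 35))/3 = -5836 - (-32)*(1 + 6*(-32))/3 = -5836 - (-32)*(1 - 192)/3 = -5836 - (-32)*(-191)/3 = -5836 - 1*6112/3 = -5836 - 6112/3 = -23620/3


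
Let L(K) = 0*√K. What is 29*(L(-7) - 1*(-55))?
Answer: 1595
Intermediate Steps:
L(K) = 0
29*(L(-7) - 1*(-55)) = 29*(0 - 1*(-55)) = 29*(0 + 55) = 29*55 = 1595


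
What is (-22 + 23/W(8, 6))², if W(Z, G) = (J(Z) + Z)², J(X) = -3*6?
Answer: 4739329/10000 ≈ 473.93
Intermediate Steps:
J(X) = -18
W(Z, G) = (-18 + Z)²
(-22 + 23/W(8, 6))² = (-22 + 23/((-18 + 8)²))² = (-22 + 23/((-10)²))² = (-22 + 23/100)² = (-2177/100)² = 4739329/10000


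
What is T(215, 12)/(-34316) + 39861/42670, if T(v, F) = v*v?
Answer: -302275337/732131860 ≈ -0.41287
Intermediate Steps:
T(v, F) = v**2
T(215, 12)/(-34316) + 39861/42670 = 215**2/(-34316) + 39861/42670 = 46225*(-1/34316) + 39861*(1/42670) = -46225/34316 + 39861/42670 = -302275337/732131860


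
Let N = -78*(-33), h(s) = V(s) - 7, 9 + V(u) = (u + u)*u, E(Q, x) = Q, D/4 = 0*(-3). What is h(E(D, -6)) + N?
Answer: 2558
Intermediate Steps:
D = 0 (D = 4*(0*(-3)) = 4*0 = 0)
V(u) = -9 + 2*u**2 (V(u) = -9 + (u + u)*u = -9 + (2*u)*u = -9 + 2*u**2)
h(s) = -16 + 2*s**2 (h(s) = (-9 + 2*s**2) - 7 = -16 + 2*s**2)
N = 2574
h(E(D, -6)) + N = (-16 + 2*0**2) + 2574 = (-16 + 2*0) + 2574 = (-16 + 0) + 2574 = -16 + 2574 = 2558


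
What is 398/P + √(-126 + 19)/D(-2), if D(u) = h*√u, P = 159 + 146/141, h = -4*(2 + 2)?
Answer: 56118/22565 - √214/32 ≈ 2.0298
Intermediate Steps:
h = -16 (h = -4*4 = -16)
P = 22565/141 (P = 159 + 146*(1/141) = 159 + 146/141 = 22565/141 ≈ 160.04)
D(u) = -16*√u
398/P + √(-126 + 19)/D(-2) = 398/(22565/141) + √(-126 + 19)/((-16*I*√2)) = 398*(141/22565) + √(-107)/((-16*I*√2)) = 56118/22565 + (I*√107)/((-16*I*√2)) = 56118/22565 + (I*√107)*(I*√2/32) = 56118/22565 - √214/32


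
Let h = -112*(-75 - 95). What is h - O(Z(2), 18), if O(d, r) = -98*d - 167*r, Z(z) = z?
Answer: 22242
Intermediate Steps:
O(d, r) = -167*r - 98*d
h = 19040 (h = -112*(-170) = 19040)
h - O(Z(2), 18) = 19040 - (-167*18 - 98*2) = 19040 - (-3006 - 196) = 19040 - 1*(-3202) = 19040 + 3202 = 22242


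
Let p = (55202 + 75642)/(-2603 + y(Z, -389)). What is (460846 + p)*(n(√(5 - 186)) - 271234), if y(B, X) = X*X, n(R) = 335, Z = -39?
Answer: -9283197580429264/74359 ≈ -1.2484e+11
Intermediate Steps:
y(B, X) = X²
p = 65422/74359 (p = (55202 + 75642)/(-2603 + (-389)²) = 130844/(-2603 + 151321) = 130844/148718 = 130844*(1/148718) = 65422/74359 ≈ 0.87981)
(460846 + p)*(n(√(5 - 186)) - 271234) = (460846 + 65422/74359)*(335 - 271234) = (34268113136/74359)*(-270899) = -9283197580429264/74359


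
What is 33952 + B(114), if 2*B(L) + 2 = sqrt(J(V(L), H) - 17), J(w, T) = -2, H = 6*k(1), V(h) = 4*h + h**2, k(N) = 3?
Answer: 33951 + I*sqrt(19)/2 ≈ 33951.0 + 2.1795*I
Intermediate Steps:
V(h) = h**2 + 4*h
H = 18 (H = 6*3 = 18)
B(L) = -1 + I*sqrt(19)/2 (B(L) = -1 + sqrt(-2 - 17)/2 = -1 + sqrt(-19)/2 = -1 + (I*sqrt(19))/2 = -1 + I*sqrt(19)/2)
33952 + B(114) = 33952 + (-1 + I*sqrt(19)/2) = 33951 + I*sqrt(19)/2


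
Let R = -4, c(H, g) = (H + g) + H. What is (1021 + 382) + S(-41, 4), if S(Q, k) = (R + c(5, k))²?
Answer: 1503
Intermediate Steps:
c(H, g) = g + 2*H
S(Q, k) = (6 + k)² (S(Q, k) = (-4 + (k + 2*5))² = (-4 + (k + 10))² = (-4 + (10 + k))² = (6 + k)²)
(1021 + 382) + S(-41, 4) = (1021 + 382) + (6 + 4)² = 1403 + 10² = 1403 + 100 = 1503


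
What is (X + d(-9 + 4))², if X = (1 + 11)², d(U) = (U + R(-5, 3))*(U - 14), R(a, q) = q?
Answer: 33124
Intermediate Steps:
d(U) = (-14 + U)*(3 + U) (d(U) = (U + 3)*(U - 14) = (3 + U)*(-14 + U) = (-14 + U)*(3 + U))
X = 144 (X = 12² = 144)
(X + d(-9 + 4))² = (144 + (-42 + (-9 + 4)² - 11*(-9 + 4)))² = (144 + (-42 + (-5)² - 11*(-5)))² = (144 + (-42 + 25 + 55))² = (144 + 38)² = 182² = 33124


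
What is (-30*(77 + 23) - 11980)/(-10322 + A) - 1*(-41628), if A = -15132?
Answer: 529807046/12727 ≈ 41629.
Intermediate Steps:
(-30*(77 + 23) - 11980)/(-10322 + A) - 1*(-41628) = (-30*(77 + 23) - 11980)/(-10322 - 15132) - 1*(-41628) = (-30*100 - 11980)/(-25454) + 41628 = (-3000 - 11980)*(-1/25454) + 41628 = -14980*(-1/25454) + 41628 = 7490/12727 + 41628 = 529807046/12727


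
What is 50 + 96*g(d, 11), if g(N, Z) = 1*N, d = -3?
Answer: -238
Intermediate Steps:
g(N, Z) = N
50 + 96*g(d, 11) = 50 + 96*(-3) = 50 - 288 = -238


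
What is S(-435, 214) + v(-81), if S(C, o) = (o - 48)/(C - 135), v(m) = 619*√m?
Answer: -83/285 + 5571*I ≈ -0.29123 + 5571.0*I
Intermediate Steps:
S(C, o) = (-48 + o)/(-135 + C)
S(-435, 214) + v(-81) = (-48 + 214)/(-135 - 435) + 619*√(-81) = 166/(-570) + 619*(9*I) = -1/570*166 + 5571*I = -83/285 + 5571*I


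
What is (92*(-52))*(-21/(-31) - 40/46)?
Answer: 28496/31 ≈ 919.23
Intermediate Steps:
(92*(-52))*(-21/(-31) - 40/46) = -4784*(-21*(-1/31) - 40*1/46) = -4784*(21/31 - 20/23) = -4784*(-137/713) = 28496/31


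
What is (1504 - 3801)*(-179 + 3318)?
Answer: -7210283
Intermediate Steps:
(1504 - 3801)*(-179 + 3318) = -2297*3139 = -7210283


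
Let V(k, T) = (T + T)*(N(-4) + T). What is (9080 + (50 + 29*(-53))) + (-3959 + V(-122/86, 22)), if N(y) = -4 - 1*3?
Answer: 4294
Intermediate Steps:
N(y) = -7 (N(y) = -4 - 3 = -7)
V(k, T) = 2*T*(-7 + T) (V(k, T) = (T + T)*(-7 + T) = (2*T)*(-7 + T) = 2*T*(-7 + T))
(9080 + (50 + 29*(-53))) + (-3959 + V(-122/86, 22)) = (9080 + (50 + 29*(-53))) + (-3959 + 2*22*(-7 + 22)) = (9080 + (50 - 1537)) + (-3959 + 2*22*15) = (9080 - 1487) + (-3959 + 660) = 7593 - 3299 = 4294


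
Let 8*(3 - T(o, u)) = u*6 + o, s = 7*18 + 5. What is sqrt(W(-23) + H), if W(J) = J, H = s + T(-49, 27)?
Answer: 5*sqrt(62)/4 ≈ 9.8425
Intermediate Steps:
s = 131 (s = 126 + 5 = 131)
T(o, u) = 3 - 3*u/4 - o/8 (T(o, u) = 3 - (u*6 + o)/8 = 3 - (6*u + o)/8 = 3 - (o + 6*u)/8 = 3 + (-3*u/4 - o/8) = 3 - 3*u/4 - o/8)
H = 959/8 (H = 131 + (3 - 3/4*27 - 1/8*(-49)) = 131 + (3 - 81/4 + 49/8) = 131 - 89/8 = 959/8 ≈ 119.88)
sqrt(W(-23) + H) = sqrt(-23 + 959/8) = sqrt(775/8) = 5*sqrt(62)/4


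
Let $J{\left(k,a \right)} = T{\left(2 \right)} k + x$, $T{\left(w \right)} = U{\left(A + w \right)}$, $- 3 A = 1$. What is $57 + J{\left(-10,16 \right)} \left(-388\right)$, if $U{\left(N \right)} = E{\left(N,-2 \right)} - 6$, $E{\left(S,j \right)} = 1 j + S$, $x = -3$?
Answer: $- \frac{70057}{3} \approx -23352.0$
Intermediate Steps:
$A = - \frac{1}{3}$ ($A = \left(- \frac{1}{3}\right) 1 = - \frac{1}{3} \approx -0.33333$)
$E{\left(S,j \right)} = S + j$ ($E{\left(S,j \right)} = j + S = S + j$)
$U{\left(N \right)} = -8 + N$ ($U{\left(N \right)} = \left(N - 2\right) - 6 = \left(-2 + N\right) - 6 = -8 + N$)
$T{\left(w \right)} = - \frac{25}{3} + w$ ($T{\left(w \right)} = -8 + \left(- \frac{1}{3} + w\right) = - \frac{25}{3} + w$)
$J{\left(k,a \right)} = -3 - \frac{19 k}{3}$ ($J{\left(k,a \right)} = \left(- \frac{25}{3} + 2\right) k - 3 = - \frac{19 k}{3} - 3 = -3 - \frac{19 k}{3}$)
$57 + J{\left(-10,16 \right)} \left(-388\right) = 57 + \left(-3 - - \frac{190}{3}\right) \left(-388\right) = 57 + \left(-3 + \frac{190}{3}\right) \left(-388\right) = 57 + \frac{181}{3} \left(-388\right) = 57 - \frac{70228}{3} = - \frac{70057}{3}$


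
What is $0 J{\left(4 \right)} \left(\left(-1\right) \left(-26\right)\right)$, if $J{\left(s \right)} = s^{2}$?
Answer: $0$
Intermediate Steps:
$0 J{\left(4 \right)} \left(\left(-1\right) \left(-26\right)\right) = 0 \cdot 4^{2} \left(\left(-1\right) \left(-26\right)\right) = 0 \cdot 16 \cdot 26 = 0 \cdot 26 = 0$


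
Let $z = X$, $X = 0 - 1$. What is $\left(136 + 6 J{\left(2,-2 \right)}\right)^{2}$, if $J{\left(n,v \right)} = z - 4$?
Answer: $11236$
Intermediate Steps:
$X = -1$
$z = -1$
$J{\left(n,v \right)} = -5$ ($J{\left(n,v \right)} = -1 - 4 = -5$)
$\left(136 + 6 J{\left(2,-2 \right)}\right)^{2} = \left(136 + 6 \left(-5\right)\right)^{2} = \left(136 - 30\right)^{2} = 106^{2} = 11236$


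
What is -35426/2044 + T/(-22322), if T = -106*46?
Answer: -195203157/11406542 ≈ -17.113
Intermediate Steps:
T = -4876
-35426/2044 + T/(-22322) = -35426/2044 - 4876/(-22322) = -35426*1/2044 - 4876*(-1/22322) = -17713/1022 + 2438/11161 = -195203157/11406542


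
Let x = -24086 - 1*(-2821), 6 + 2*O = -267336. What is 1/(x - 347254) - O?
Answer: 49260303248/368519 ≈ 1.3367e+5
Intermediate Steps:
O = -133671 (O = -3 + (½)*(-267336) = -3 - 133668 = -133671)
x = -21265 (x = -24086 + 2821 = -21265)
1/(x - 347254) - O = 1/(-21265 - 347254) - 1*(-133671) = 1/(-368519) + 133671 = -1/368519 + 133671 = 49260303248/368519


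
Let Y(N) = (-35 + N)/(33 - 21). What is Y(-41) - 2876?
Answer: -8647/3 ≈ -2882.3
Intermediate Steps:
Y(N) = -35/12 + N/12 (Y(N) = (-35 + N)/12 = (-35 + N)*(1/12) = -35/12 + N/12)
Y(-41) - 2876 = (-35/12 + (1/12)*(-41)) - 2876 = (-35/12 - 41/12) - 2876 = -19/3 - 2876 = -8647/3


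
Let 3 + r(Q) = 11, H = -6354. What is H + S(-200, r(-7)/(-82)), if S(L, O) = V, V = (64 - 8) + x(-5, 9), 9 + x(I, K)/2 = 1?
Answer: -6314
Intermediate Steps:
x(I, K) = -16 (x(I, K) = -18 + 2*1 = -18 + 2 = -16)
r(Q) = 8 (r(Q) = -3 + 11 = 8)
V = 40 (V = (64 - 8) - 16 = 56 - 16 = 40)
S(L, O) = 40
H + S(-200, r(-7)/(-82)) = -6354 + 40 = -6314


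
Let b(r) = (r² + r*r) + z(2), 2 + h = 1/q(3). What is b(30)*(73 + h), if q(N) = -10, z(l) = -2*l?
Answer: 636682/5 ≈ 1.2734e+5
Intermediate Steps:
h = -21/10 (h = -2 + 1/(-10) = -2 - ⅒ = -21/10 ≈ -2.1000)
b(r) = -4 + 2*r² (b(r) = (r² + r*r) - 2*2 = (r² + r²) - 4 = 2*r² - 4 = -4 + 2*r²)
b(30)*(73 + h) = (-4 + 2*30²)*(73 - 21/10) = (-4 + 2*900)*(709/10) = (-4 + 1800)*(709/10) = 1796*(709/10) = 636682/5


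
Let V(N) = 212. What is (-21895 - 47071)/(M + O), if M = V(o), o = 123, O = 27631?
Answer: -68966/27843 ≈ -2.4770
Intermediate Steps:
M = 212
(-21895 - 47071)/(M + O) = (-21895 - 47071)/(212 + 27631) = -68966/27843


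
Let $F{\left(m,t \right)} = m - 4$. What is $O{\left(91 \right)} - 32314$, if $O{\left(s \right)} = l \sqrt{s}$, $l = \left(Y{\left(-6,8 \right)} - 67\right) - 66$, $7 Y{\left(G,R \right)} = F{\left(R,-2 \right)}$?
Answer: $-32314 - \frac{927 \sqrt{91}}{7} \approx -33577.0$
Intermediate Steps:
$F{\left(m,t \right)} = -4 + m$
$Y{\left(G,R \right)} = - \frac{4}{7} + \frac{R}{7}$ ($Y{\left(G,R \right)} = \frac{-4 + R}{7} = - \frac{4}{7} + \frac{R}{7}$)
$l = - \frac{927}{7}$ ($l = \left(\left(- \frac{4}{7} + \frac{1}{7} \cdot 8\right) - 67\right) - 66 = \left(\left(- \frac{4}{7} + \frac{8}{7}\right) - 67\right) - 66 = \left(\frac{4}{7} - 67\right) - 66 = - \frac{465}{7} - 66 = - \frac{927}{7} \approx -132.43$)
$O{\left(s \right)} = - \frac{927 \sqrt{s}}{7}$
$O{\left(91 \right)} - 32314 = - \frac{927 \sqrt{91}}{7} - 32314 = -32314 - \frac{927 \sqrt{91}}{7}$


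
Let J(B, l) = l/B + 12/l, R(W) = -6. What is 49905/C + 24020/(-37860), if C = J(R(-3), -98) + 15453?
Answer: 11156071481/4304632782 ≈ 2.5916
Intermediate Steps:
J(B, l) = 12/l + l/B
C = 2273974/147 (C = (12/(-98) - 98/(-6)) + 15453 = (12*(-1/98) - 98*(-1/6)) + 15453 = (-6/49 + 49/3) + 15453 = 2383/147 + 15453 = 2273974/147 ≈ 15469.)
49905/C + 24020/(-37860) = 49905/(2273974/147) + 24020/(-37860) = 49905*(147/2273974) + 24020*(-1/37860) = 7336035/2273974 - 1201/1893 = 11156071481/4304632782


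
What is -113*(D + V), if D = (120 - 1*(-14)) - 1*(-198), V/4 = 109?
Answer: -86784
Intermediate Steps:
V = 436 (V = 4*109 = 436)
D = 332 (D = (120 + 14) + 198 = 134 + 198 = 332)
-113*(D + V) = -113*(332 + 436) = -113*768 = -86784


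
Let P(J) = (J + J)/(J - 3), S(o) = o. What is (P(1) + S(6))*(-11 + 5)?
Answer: -30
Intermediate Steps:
P(J) = 2*J/(-3 + J) (P(J) = (2*J)/(-3 + J) = 2*J/(-3 + J))
(P(1) + S(6))*(-11 + 5) = (2*1/(-3 + 1) + 6)*(-11 + 5) = (2*1/(-2) + 6)*(-6) = (2*1*(-1/2) + 6)*(-6) = (-1 + 6)*(-6) = 5*(-6) = -30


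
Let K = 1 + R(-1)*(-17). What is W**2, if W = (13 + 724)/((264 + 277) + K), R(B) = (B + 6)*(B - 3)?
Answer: 543169/777924 ≈ 0.69823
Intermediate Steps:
R(B) = (-3 + B)*(6 + B) (R(B) = (6 + B)*(-3 + B) = (-3 + B)*(6 + B))
K = 341 (K = 1 + (-18 + (-1)**2 + 3*(-1))*(-17) = 1 + (-18 + 1 - 3)*(-17) = 1 - 20*(-17) = 1 + 340 = 341)
W = 737/882 (W = (13 + 724)/((264 + 277) + 341) = 737/(541 + 341) = 737/882 ≈ 0.83560)
W**2 = (737/882)**2 = 543169/777924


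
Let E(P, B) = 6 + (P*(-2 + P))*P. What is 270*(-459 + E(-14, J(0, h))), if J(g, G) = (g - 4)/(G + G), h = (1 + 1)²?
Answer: -969030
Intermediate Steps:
h = 4 (h = 2² = 4)
J(g, G) = (-4 + g)/(2*G) (J(g, G) = (-4 + g)/((2*G)) = (-4 + g)*(1/(2*G)) = (-4 + g)/(2*G))
E(P, B) = 6 + P²*(-2 + P)
270*(-459 + E(-14, J(0, h))) = 270*(-459 + (6 + (-14)³ - 2*(-14)²)) = 270*(-459 + (6 - 2744 - 2*196)) = 270*(-459 + (6 - 2744 - 392)) = 270*(-459 - 3130) = 270*(-3589) = -969030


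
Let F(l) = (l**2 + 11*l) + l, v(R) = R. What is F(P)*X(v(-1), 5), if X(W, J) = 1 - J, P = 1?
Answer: -52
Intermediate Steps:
F(l) = l**2 + 12*l
F(P)*X(v(-1), 5) = (1*(12 + 1))*(1 - 1*5) = (1*13)*(1 - 5) = 13*(-4) = -52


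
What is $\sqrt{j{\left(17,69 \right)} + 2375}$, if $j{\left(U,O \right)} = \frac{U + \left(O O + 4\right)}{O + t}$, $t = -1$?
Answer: $\frac{\sqrt{2826794}}{34} \approx 49.45$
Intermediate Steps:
$j{\left(U,O \right)} = \frac{4 + U + O^{2}}{-1 + O}$ ($j{\left(U,O \right)} = \frac{U + \left(O O + 4\right)}{O - 1} = \frac{U + \left(O^{2} + 4\right)}{-1 + O} = \frac{U + \left(4 + O^{2}\right)}{-1 + O} = \frac{4 + U + O^{2}}{-1 + O}$)
$\sqrt{j{\left(17,69 \right)} + 2375} = \sqrt{\frac{4 + 17 + 69^{2}}{-1 + 69} + 2375} = \sqrt{\frac{4 + 17 + 4761}{68} + 2375} = \sqrt{\frac{1}{68} \cdot 4782 + 2375} = \sqrt{\frac{2391}{34} + 2375} = \sqrt{\frac{83141}{34}} = \frac{\sqrt{2826794}}{34}$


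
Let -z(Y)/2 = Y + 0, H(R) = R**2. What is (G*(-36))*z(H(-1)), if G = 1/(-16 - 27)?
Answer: -72/43 ≈ -1.6744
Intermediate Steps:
z(Y) = -2*Y (z(Y) = -2*(Y + 0) = -2*Y)
G = -1/43 (G = 1/(-43) = -1/43 ≈ -0.023256)
(G*(-36))*z(H(-1)) = (-1/43*(-36))*(-2*(-1)**2) = 36*(-2*1)/43 = (36/43)*(-2) = -72/43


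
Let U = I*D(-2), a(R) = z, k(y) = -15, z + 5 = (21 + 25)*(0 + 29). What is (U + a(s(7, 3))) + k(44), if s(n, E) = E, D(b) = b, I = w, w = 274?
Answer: 766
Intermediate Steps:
z = 1329 (z = -5 + (21 + 25)*(0 + 29) = -5 + 46*29 = -5 + 1334 = 1329)
I = 274
a(R) = 1329
U = -548 (U = 274*(-2) = -548)
(U + a(s(7, 3))) + k(44) = (-548 + 1329) - 15 = 781 - 15 = 766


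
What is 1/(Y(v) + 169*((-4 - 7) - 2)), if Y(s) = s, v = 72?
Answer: -1/2125 ≈ -0.00047059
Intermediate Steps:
1/(Y(v) + 169*((-4 - 7) - 2)) = 1/(72 + 169*((-4 - 7) - 2)) = 1/(72 + 169*(-11 - 2)) = 1/(72 + 169*(-13)) = 1/(72 - 2197) = 1/(-2125) = -1/2125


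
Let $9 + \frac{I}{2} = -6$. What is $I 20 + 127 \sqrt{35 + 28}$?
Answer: $-600 + 381 \sqrt{7} \approx 408.03$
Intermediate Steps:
$I = -30$ ($I = -18 + 2 \left(-6\right) = -18 - 12 = -30$)
$I 20 + 127 \sqrt{35 + 28} = \left(-30\right) 20 + 127 \sqrt{35 + 28} = -600 + 127 \sqrt{63} = -600 + 127 \cdot 3 \sqrt{7} = -600 + 381 \sqrt{7}$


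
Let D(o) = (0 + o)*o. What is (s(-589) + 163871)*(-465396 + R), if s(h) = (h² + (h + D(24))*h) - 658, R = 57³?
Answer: -145086591573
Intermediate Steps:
R = 185193
D(o) = o² (D(o) = o*o = o²)
s(h) = -658 + h² + h*(576 + h) (s(h) = (h² + (h + 24²)*h) - 658 = (h² + (h + 576)*h) - 658 = (h² + (576 + h)*h) - 658 = (h² + h*(576 + h)) - 658 = -658 + h² + h*(576 + h))
(s(-589) + 163871)*(-465396 + R) = ((-658 + 2*(-589)² + 576*(-589)) + 163871)*(-465396 + 185193) = ((-658 + 2*346921 - 339264) + 163871)*(-280203) = ((-658 + 693842 - 339264) + 163871)*(-280203) = (353920 + 163871)*(-280203) = 517791*(-280203) = -145086591573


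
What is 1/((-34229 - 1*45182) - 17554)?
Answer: -1/96965 ≈ -1.0313e-5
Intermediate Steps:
1/((-34229 - 1*45182) - 17554) = 1/((-34229 - 45182) - 17554) = 1/(-79411 - 17554) = 1/(-96965) = -1/96965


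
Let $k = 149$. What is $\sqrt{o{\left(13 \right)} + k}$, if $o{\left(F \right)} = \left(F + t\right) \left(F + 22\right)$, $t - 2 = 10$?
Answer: $32$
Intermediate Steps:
$t = 12$ ($t = 2 + 10 = 12$)
$o{\left(F \right)} = \left(12 + F\right) \left(22 + F\right)$ ($o{\left(F \right)} = \left(F + 12\right) \left(F + 22\right) = \left(12 + F\right) \left(22 + F\right)$)
$\sqrt{o{\left(13 \right)} + k} = \sqrt{\left(264 + 13^{2} + 34 \cdot 13\right) + 149} = \sqrt{\left(264 + 169 + 442\right) + 149} = \sqrt{875 + 149} = \sqrt{1024} = 32$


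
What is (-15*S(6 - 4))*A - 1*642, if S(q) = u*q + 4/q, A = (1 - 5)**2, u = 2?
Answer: -2082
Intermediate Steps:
A = 16 (A = (-4)**2 = 16)
S(q) = 2*q + 4/q
(-15*S(6 - 4))*A - 1*642 = -15*(2*(6 - 4) + 4/(6 - 4))*16 - 1*642 = -15*(2*2 + 4/2)*16 - 642 = -15*(4 + 4*(1/2))*16 - 642 = -15*(4 + 2)*16 - 642 = -15*6*16 - 642 = -90*16 - 642 = -1440 - 642 = -2082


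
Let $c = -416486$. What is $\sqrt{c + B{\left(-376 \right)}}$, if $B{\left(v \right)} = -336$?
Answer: $i \sqrt{416822} \approx 645.62 i$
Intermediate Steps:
$\sqrt{c + B{\left(-376 \right)}} = \sqrt{-416486 - 336} = \sqrt{-416822} = i \sqrt{416822}$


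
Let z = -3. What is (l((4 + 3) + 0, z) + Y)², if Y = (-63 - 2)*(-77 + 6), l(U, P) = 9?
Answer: 21381376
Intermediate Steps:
Y = 4615 (Y = -65*(-71) = 4615)
(l((4 + 3) + 0, z) + Y)² = (9 + 4615)² = 4624² = 21381376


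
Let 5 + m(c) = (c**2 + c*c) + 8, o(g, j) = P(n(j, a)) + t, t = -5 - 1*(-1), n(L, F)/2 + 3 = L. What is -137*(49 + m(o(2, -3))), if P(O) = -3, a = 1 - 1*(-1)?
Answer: -20550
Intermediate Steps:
a = 2 (a = 1 + 1 = 2)
n(L, F) = -6 + 2*L
t = -4 (t = -5 + 1 = -4)
o(g, j) = -7 (o(g, j) = -3 - 4 = -7)
m(c) = 3 + 2*c**2 (m(c) = -5 + ((c**2 + c*c) + 8) = -5 + ((c**2 + c**2) + 8) = -5 + (2*c**2 + 8) = -5 + (8 + 2*c**2) = 3 + 2*c**2)
-137*(49 + m(o(2, -3))) = -137*(49 + (3 + 2*(-7)**2)) = -137*(49 + (3 + 2*49)) = -137*(49 + (3 + 98)) = -137*(49 + 101) = -137*150 = -20550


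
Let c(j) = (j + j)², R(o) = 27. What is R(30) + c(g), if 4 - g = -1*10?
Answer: 811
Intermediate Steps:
g = 14 (g = 4 - (-1)*10 = 4 - 1*(-10) = 4 + 10 = 14)
c(j) = 4*j² (c(j) = (2*j)² = 4*j²)
R(30) + c(g) = 27 + 4*14² = 27 + 4*196 = 27 + 784 = 811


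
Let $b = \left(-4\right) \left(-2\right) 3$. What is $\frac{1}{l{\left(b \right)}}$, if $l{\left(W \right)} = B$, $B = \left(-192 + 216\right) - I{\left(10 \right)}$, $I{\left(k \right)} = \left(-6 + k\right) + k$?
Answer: $\frac{1}{10} \approx 0.1$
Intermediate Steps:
$I{\left(k \right)} = -6 + 2 k$
$b = 24$ ($b = 8 \cdot 3 = 24$)
$B = 10$ ($B = \left(-192 + 216\right) - \left(-6 + 2 \cdot 10\right) = 24 - \left(-6 + 20\right) = 24 - 14 = 10$)
$l{\left(W \right)} = 10$
$\frac{1}{l{\left(b \right)}} = \frac{1}{10}$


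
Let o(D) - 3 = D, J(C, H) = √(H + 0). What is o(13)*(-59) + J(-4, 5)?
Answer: -944 + √5 ≈ -941.76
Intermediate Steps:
J(C, H) = √H
o(D) = 3 + D
o(13)*(-59) + J(-4, 5) = (3 + 13)*(-59) + √5 = 16*(-59) + √5 = -944 + √5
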